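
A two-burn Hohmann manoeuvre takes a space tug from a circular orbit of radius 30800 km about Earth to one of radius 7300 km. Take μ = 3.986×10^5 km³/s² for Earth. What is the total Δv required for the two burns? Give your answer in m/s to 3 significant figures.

Δv = 3380 m/s

The Hohmann ellipse has a_t = (r₁ + r₂)/2 = 19050 km.
At r₁ the circular-orbit speed is v₁ = √(μ/r₁) = 3.59744 km/s.
On the transfer ellipse at r₁, v² = μ(2/r − 1/a) gives v_a = √[μ(2/r₁ − 1/a_t)] = 2.22693 km/s.
First burn Δv₁ = |v_a − v₁| = 1.371 km/s.
At r₂, v₂ = √(μ/r₂) = 7.3894 km/s.
Transfer-orbit speed at r₂: v_p = √[μ(2/r₂ − 1/a_t)] = 9.3958 km/s.
Second burn Δv₂ = |v₂ − v_p| = 2.006 km/s.
Total Δv = Δv₁ + Δv₂ = 3.377 km/s.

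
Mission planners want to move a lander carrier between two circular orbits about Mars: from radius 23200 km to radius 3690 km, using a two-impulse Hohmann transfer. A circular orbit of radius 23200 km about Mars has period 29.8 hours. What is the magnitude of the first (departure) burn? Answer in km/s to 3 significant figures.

Δv₁ = 0.647 km/s

From Kepler's third law T² = 4π²r³/μ at r = 23200 km, T = 29.8 hours = 29.8 × 3600 s = 1.0728×10^5 s: μ = 4π²r³/T² = 42833.8 km³/s².
Transfer-ellipse semi-major axis a_t = (r₁ + r₂)/2 = (23200 + 3690)/2 = 13445 km.
On the circular orbit at r = 23200 km, v_c = √(μ/r) = 1.35878 km/s.
Transfer-orbit speed at the same r (vis-viva, a = a_t): v_t = √[μ(2/r − 1/a_t)] = 0.711839 km/s.
Δv₁ = |v_t − v_c| = |0.711839 − 1.35878| = 0.6469 km/s.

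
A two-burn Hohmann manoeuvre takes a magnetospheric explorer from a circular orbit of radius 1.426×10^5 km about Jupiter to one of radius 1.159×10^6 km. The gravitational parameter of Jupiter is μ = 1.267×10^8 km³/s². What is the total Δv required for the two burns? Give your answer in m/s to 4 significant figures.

Δv = 15530 m/s

The Hohmann ellipse has a_t = (r₁ + r₂)/2 = 6.508×10^5 km.
At r₁ the circular-orbit speed is v₁ = √(μ/r₁) = 29.8077 km/s.
On the transfer ellipse at r₁, vis-viva equation gives v_p = √[μ(2/r₁ − 1/a_t)] = 39.7783 km/s.
First burn Δv₁ = |v_p − v₁| = 9.971 km/s.
Circular speed at r₂: v₂ = √(μ/r₂) = 10.4555 km/s.
Transfer-orbit speed at r₂: v_a = √[μ(2/r₂ − 1/a_t)] = 4.89421 km/s.
Second burn Δv₂ = |v₂ − v_a| = 5.561 km/s.
Δv = Δv₁ + Δv₂ = 9.971 + 5.561 = 15.53 km/s.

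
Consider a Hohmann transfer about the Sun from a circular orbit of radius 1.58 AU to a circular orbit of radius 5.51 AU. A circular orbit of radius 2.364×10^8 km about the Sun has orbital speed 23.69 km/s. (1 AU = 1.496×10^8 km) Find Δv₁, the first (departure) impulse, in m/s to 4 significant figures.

Δv₁ = 5845 m/s

From the circular-orbit relation v² = μ/r at r = 2.364×10^8 km: μ = v²r = (23.69)² × 2.364×10^8 = 1.32671×10^11 km³/s².
In km: r₁ = 1.58 × 1.496×10^8 = 2.36368×10^8 km; r₂ = 5.51 × 1.496×10^8 = 8.24296×10^8 km.
Transfer-ellipse semi-major axis a_t = (r₁ + r₂)/2 = (2.36368×10^8 + 8.24296×10^8)/2 = 5.30332×10^8 km.
Circular speed at r = 2.36368×10^8 km: v_c = √(μ/r) = 23.692 km/s.
Transfer-orbit speed at the same r (vis-viva, a = a_t): v_t = √[μ(2/r − 1/a_t)] = 29.537 km/s.
Δv₁ = |v_t − v_c| = |29.537 − 23.692| = 5.845 km/s.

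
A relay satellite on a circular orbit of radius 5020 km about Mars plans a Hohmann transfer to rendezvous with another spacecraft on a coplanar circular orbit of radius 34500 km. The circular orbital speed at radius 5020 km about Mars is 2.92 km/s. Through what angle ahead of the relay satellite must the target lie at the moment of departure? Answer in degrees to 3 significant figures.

φ = 102°

From the circular-orbit relation v² = μ/r at r = 5020 km: μ = v²r = (2.92)² × 5020 = 42802.5 km³/s².
Transfer-ellipse semi-major axis a_t = (r₁ + r₂)/2 = (5020 + 34500)/2 = 19760 km.
The half-period of the transfer ellipse is t = π√(a_t³/μ) = 42178.9 s.
Target angular speed ω₂ = √(μ/r₂³) = 3.22854×10^-5 rad/s.
Angle swept by the target during transfer: ω₂·t = 1.36176 rad = 78.02°.
The relay satellite traverses 180° on the transfer ellipse, so the target must lead by 180° − 78.02° = 102°.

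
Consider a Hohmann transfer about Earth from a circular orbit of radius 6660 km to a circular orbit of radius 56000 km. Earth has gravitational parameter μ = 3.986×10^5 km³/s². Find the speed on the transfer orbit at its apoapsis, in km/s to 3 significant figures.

v = 1.23 km/s

Transfer-ellipse semi-major axis a_t = (r₁ + r₂)/2 = (6660 + 56000)/2 = 31330 km.
The apoapsis of the transfer ellipse is at r = 56000 km.
From the vis-viva equation, v = √[μ(2/r − 1/a_t)] = 1.230 km/s.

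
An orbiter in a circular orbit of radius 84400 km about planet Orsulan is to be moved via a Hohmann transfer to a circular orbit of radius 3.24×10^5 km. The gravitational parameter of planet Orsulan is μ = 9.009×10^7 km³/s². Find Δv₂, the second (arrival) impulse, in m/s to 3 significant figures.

Δv₂ = 5950 m/s

The Hohmann ellipse has a_t = (r₁ + r₂)/2 = 2.042×10^5 km.
On the circular orbit at r = 3.240×10^5 km, v_c = √(μ/r) = 16.675 km/s.
Vis-viva on the transfer ellipse at r = 3.240×10^5 km gives v_t = √[μ(2/r − 1/a_t)] = 10.720 km/s.
Δv₂ = |v_t − v_c| = |10.720 − 16.675| = 5.955 km/s.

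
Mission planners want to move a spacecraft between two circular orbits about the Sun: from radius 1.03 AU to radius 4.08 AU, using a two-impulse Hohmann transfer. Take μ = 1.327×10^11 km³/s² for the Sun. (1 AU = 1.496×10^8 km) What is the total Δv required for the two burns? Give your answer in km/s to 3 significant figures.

Δv = 13.1 km/s

In km: r₁ = 1.03 × 1.496×10^8 = 1.54088×10^8 km; r₂ = 4.08 × 1.496×10^8 = 6.10368×10^8 km.
The Hohmann ellipse has a_t = (r₁ + r₂)/2 = 3.82228×10^8 km.
Circular speed at r₁: v₁ = √(μ/r₁) = √(1.327×10^11/1.54088×10^8) = 29.346 km/s.
Transfer-orbit speed at r₁ (vis-viva equation): v_p = √[μ(2/r₁ − 1/a_t)] = 37.084 km/s.
First burn Δv₁ = |v_p − v₁| = 7.738 km/s.
Circular speed at r₂: v₂ = √(μ/r₂) = 14.745 km/s.
Transfer-orbit speed at r₂: v_a = √[μ(2/r₂ − 1/a_t)] = 9.3619 km/s.
Second burn Δv₂ = |v₂ − v_a| = 5.383 km/s.
Δv = Δv₁ + Δv₂ = 7.738 + 5.383 = 13.12 km/s.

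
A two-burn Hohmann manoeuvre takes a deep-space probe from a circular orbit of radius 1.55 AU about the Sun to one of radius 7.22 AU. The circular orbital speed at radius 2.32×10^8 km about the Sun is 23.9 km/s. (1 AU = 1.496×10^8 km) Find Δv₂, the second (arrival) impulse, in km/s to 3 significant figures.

Δv₂ = 4.49 km/s

From the circular-orbit relation v² = μ/r at r = 2.32×10^8 km: μ = v²r = (23.9)² × 2.32×10^8 = 1.32521×10^11 km³/s².
In km: r₁ = 1.55 × 1.496×10^8 = 2.3188×10^8 km; r₂ = 7.22 × 1.496×10^8 = 1.080112×10^9 km.
Transfer-ellipse semi-major axis a_t = (r₁ + r₂)/2 = (2.3188×10^8 + 1.080112×10^9)/2 = 6.55996×10^8 km.
On the circular orbit at r = 1.080112×10^9 km, v_c = √(μ/r) = 11.0766 km/s.
Vis-viva on the transfer ellipse at r = 1.080112×10^9 km gives v_t = √[μ(2/r − 1/a_t)] = 6.58550 km/s.
Δv₂ = |v_t − v_c| = |6.58550 − 11.0766| = 4.491 km/s.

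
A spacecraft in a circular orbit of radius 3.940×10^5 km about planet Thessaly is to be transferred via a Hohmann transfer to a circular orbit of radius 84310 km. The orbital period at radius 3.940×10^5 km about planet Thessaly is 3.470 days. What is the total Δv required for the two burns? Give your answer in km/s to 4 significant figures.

From Kepler's third law T² = 4π²r³/μ at r = 3.940×10^5 km, T = 3.470 days = 3.470 × 86400 s = 2.99808×10^5 s: μ = 4π²r³/T² = 2.68635×10^7 km³/s².
The Hohmann ellipse has a_t = (r₁ + r₂)/2 = 2.39155×10^5 km.
Circular speed at r₁: v₁ = √(μ/r₁) = √(2.68635×10^7/3.940×10^5) = 8.25720 km/s.
On the transfer ellipse at r₁, vis-viva gives v_a = √[μ(2/r₁ − 1/a_t)] = 4.90267 km/s.
First burn Δv₁ = |v_a − v₁| = 3.355 km/s.
Circular speed at r₂: v₂ = √(μ/r₂) = 17.850 km/s.
Transfer-orbit speed at r₂: v_p = √[μ(2/r₂ − 1/a_t)] = 22.911 km/s.
Second burn Δv₂ = |v₂ − v_p| = 5.061 km/s.
Δv = Δv₁ + Δv₂ = 3.355 + 5.061 = 8.416 km/s.

Δv = 8.416 km/s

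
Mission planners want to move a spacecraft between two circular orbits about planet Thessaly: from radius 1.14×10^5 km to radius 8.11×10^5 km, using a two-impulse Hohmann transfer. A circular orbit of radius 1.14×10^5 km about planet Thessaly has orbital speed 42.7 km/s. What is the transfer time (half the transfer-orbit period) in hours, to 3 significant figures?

t = 19.0 hours

From the circular-orbit relation v² = μ/r at r = 1.14×10^5 km: μ = v²r = (42.7)² × 1.14×10^5 = 2.07855×10^8 km³/s².
Transfer-ellipse semi-major axis a_t = (r₁ + r₂)/2 = (1.140×10^5 + 8.110×10^5)/2 = 4.625×10^5 km.
Transfer time t = π√(a_t³/μ) = π√((4.625×10^5)³ / 2.07855×10^8) = 68540 s.
Converting: 68540 s ÷ 3600 s/hour = 19.0 hours.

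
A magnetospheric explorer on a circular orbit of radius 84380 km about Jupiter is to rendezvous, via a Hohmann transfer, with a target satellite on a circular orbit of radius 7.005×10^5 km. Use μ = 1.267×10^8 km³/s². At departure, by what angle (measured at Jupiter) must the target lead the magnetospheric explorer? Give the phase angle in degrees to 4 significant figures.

φ = 104.5°

Semi-major axis of the transfer orbit: a_t = (84380 + 7.005×10^5)/2 = 3.9244×10^5 km.
Transfer time t = π√(a_t³/μ) = 68615 s.
Target angular speed ω₂ = √(μ/r₂³) = 1.9199×10^-5 rad/s.
Angle swept by the target during transfer: ω₂·t = 1.3173 rad = 75.48°.
Arrival is 180° from departure on the ellipse, so φ = 180° − 75.48° = 104.5°.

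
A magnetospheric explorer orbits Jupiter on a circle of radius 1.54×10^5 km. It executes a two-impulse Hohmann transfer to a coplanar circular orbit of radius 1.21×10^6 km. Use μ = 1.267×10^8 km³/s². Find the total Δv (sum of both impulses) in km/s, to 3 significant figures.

Δv = 14.9 km/s

Transfer-ellipse semi-major axis a_t = (r₁ + r₂)/2 = (1.540×10^5 + 1.210×10^6)/2 = 6.820×10^5 km.
Circular speed at r₁: v₁ = √(μ/r₁) = √(1.267×10^8/1.540×10^5) = 28.683 km/s.
On the transfer ellipse at r₁, vis-viva equation gives v_p = √[μ(2/r₁ − 1/a_t)] = 38.206 km/s.
First burn Δv₁ = |v_p − v₁| = 9.523 km/s.
Circular speed at r₂: v₂ = √(μ/r₂) = 10.2328 km/s.
Transfer-orbit speed at r₂: v_a = √[μ(2/r₂ − 1/a_t)] = 4.86255 km/s.
Second burn Δv₂ = |v₂ − v_a| = 5.370 km/s.
Total Δv = Δv₁ + Δv₂ = 14.89 km/s.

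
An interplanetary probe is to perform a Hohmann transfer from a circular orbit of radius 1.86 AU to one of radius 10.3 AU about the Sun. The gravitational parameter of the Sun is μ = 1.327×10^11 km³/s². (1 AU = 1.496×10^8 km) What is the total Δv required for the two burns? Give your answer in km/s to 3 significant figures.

In km: r₁ = 1.86 × 1.496×10^8 = 2.78256×10^8 km; r₂ = 10.3 × 1.496×10^8 = 1.54088×10^9 km.
The Hohmann ellipse has a_t = (r₁ + r₂)/2 = 9.09568×10^8 km.
Circular speed at r₁: v₁ = √(μ/r₁) = √(1.327×10^11/2.78256×10^8) = 21.838 km/s.
On the transfer ellipse at r₁, v² = μ(2/r − 1/a) gives v_p = √[μ(2/r₁ − 1/a_t)] = 28.424 km/s.
First burn Δv₁ = |v_p − v₁| = 6.586 km/s.
At r₂, v₂ = √(μ/r₂) = 9.280 km/s.
Transfer-orbit speed at r₂: v_a = √[μ(2/r₂ − 1/a_t)] = 5.133 km/s.
Second burn Δv₂ = |v₂ − v_a| = 4.147 km/s.
Total Δv = Δv₁ + Δv₂ = 10.73 km/s.

Δv = 10.7 km/s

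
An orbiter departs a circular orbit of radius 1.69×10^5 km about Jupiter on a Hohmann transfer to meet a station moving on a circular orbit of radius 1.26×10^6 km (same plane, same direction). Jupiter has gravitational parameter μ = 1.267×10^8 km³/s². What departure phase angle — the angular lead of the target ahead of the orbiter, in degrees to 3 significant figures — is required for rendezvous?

The Hohmann ellipse has a_t = (r₁ + r₂)/2 = 7.145×10^5 km.
Transfer time t = π√(a_t³/μ) = 1.6856×10^5 s.
Target angular speed ω₂ = √(μ/r₂³) = 7.9585×10^-6 rad/s.
Angle swept by the target during transfer: ω₂·t = 1.3415 rad = 76.86°.
The orbiter traverses 180° on the transfer ellipse, so the target must lead by 180° − 76.86° = 103°.

φ = 103°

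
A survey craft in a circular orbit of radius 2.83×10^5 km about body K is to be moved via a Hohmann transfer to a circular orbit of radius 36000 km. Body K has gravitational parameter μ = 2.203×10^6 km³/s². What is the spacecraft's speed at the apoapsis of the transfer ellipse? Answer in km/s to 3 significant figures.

The Hohmann ellipse has a_t = (r₁ + r₂)/2 = 1.595×10^5 km.
The apoapsis of the transfer ellipse is at r = 2.830×10^5 km.
From the vis-viva equation, v = √[μ(2/r − 1/a_t)] = 1.326 km/s.

v = 1.33 km/s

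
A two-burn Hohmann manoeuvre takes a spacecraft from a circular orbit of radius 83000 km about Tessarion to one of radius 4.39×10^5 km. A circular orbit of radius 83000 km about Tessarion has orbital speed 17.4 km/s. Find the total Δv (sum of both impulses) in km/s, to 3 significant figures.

Δv = 8.47 km/s

From the circular-orbit relation v² = μ/r at r = 83000 km: μ = v²r = (17.4)² × 83000 = 2.51291×10^7 km³/s².
Semi-major axis of the transfer orbit: a_t = (83000 + 4.390×10^5)/2 = 2.610×10^5 km.
At r₁ the circular-orbit speed is v₁ = √(μ/r₁) = 17.4000 km/s.
On the transfer ellipse at r₁, vis-viva gives v_p = √[μ(2/r₁ − 1/a_t)] = 22.5663 km/s.
First burn Δv₁ = |v_p − v₁| = 5.1663 km/s.
Circular speed at r₂: v₂ = √(μ/r₂) = 7.5658 km/s.
Transfer-orbit speed at r₂: v_a = √[μ(2/r₂ − 1/a_t)] = 4.2665 km/s.
Second burn Δv₂ = |v₂ − v_a| = 3.2993 km/s.
Δv = Δv₁ + Δv₂ = 5.1663 + 3.2993 = 8.466 km/s.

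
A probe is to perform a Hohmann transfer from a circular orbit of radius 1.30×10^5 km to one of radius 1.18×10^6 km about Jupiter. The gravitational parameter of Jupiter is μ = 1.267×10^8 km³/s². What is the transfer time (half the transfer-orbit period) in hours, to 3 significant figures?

t = 41.1 hours

Transfer-ellipse semi-major axis a_t = (r₁ + r₂)/2 = (1.300×10^5 + 1.180×10^6)/2 = 6.550×10^5 km.
Half the transfer-orbit period gives t = π√(a_t³/μ) = 1.480×10^5 s.
Converting: 1.480×10^5 s ÷ 3600 s/hour = 41.1 hours.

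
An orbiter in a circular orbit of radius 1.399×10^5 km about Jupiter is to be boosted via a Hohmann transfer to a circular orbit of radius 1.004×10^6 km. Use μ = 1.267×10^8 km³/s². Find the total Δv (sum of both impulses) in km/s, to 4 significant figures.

The Hohmann ellipse has a_t = (r₁ + r₂)/2 = 5.7195×10^5 km.
Circular speed at r₁: v₁ = √(μ/r₁) = √(1.267×10^8/1.399×10^5) = 30.094 km/s.
On the transfer ellipse at r₁, v² = μ(2/r − 1/a) gives v_p = √[μ(2/r₁ − 1/a_t)] = 39.872 km/s.
First burn Δv₁ = |v_p − v₁| = 9.778 km/s.
Circular speed at r₂: v₂ = √(μ/r₂) = 11.234 km/s.
Transfer-orbit speed at r₂: v_a = √[μ(2/r₂ − 1/a_t)] = 5.5559 km/s.
Second burn Δv₂ = |v₂ − v_a| = 5.678 km/s.
Total Δv = Δv₁ + Δv₂ = 15.46 km/s.

Δv = 15.46 km/s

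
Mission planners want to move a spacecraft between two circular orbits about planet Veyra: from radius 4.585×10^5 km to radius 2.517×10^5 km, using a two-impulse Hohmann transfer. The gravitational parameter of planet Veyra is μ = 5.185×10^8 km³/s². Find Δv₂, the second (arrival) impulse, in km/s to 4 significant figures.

Δv₂ = 6.186 km/s

Semi-major axis of the transfer orbit: a_t = (4.585×10^5 + 2.517×10^5)/2 = 3.551×10^5 km.
Circular speed at r = 2.517×10^5 km: v_c = √(μ/r) = 45.38714 km/s.
Transfer-orbit speed at the same r (vis-viva, a = a_t): v_t = √[μ(2/r − 1/a_t)] = 51.57356 km/s.
Δv₂ = |v_t − v_c| = |51.57356 − 45.38714| = 6.186 km/s.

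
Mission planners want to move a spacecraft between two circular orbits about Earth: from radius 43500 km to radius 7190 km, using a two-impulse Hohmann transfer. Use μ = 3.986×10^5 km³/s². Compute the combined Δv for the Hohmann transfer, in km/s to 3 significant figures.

The Hohmann ellipse has a_t = (r₁ + r₂)/2 = 25345 km.
At r₁ the circular-orbit speed is v₁ = √(μ/r₁) = 3.027 km/s.
On the transfer ellipse at r₁, vis-viva equation gives v_a = √[μ(2/r₁ − 1/a_t)] = 1.612 km/s.
First burn Δv₁ = |v_a − v₁| = 1.415 km/s.
At r₂, v₂ = √(μ/r₂) = 7.4457 km/s.
Transfer-orbit speed at r₂: v_p = √[μ(2/r₂ − 1/a_t)] = 9.7544 km/s.
Second burn Δv₂ = |v₂ − v_p| = 2.309 km/s.
Total Δv = Δv₁ + Δv₂ = 3.724 km/s.

Δv = 3.72 km/s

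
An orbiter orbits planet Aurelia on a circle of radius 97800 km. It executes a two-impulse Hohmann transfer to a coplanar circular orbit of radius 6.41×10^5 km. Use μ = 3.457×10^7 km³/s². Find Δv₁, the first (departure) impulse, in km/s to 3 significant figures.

Δv₁ = 5.97 km/s

Semi-major axis of the transfer orbit: a_t = (97800 + 6.410×10^5)/2 = 3.694×10^5 km.
Circular speed at r = 97800 km: v_c = √(μ/r) = 18.801 km/s.
Vis-viva on the transfer ellipse at r = 97800 km gives v_t = √[μ(2/r − 1/a_t)] = 24.766 km/s.
Δv₁ = |v_t − v_c| = |24.766 − 18.801| = 5.965 km/s.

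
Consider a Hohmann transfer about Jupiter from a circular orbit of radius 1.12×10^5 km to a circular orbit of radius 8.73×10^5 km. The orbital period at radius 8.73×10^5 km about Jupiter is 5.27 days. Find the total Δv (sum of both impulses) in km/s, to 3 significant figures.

Δv = 17.4 km/s

From Kepler's third law T² = 4π²r³/μ at r = 8.73×10^5 km, T = 5.27 days = 5.27 × 86400 s = 4.55328×10^5 s: μ = 4π²r³/T² = 1.26693×10^8 km³/s².
Semi-major axis of the transfer orbit: a_t = (1.120×10^5 + 8.730×10^5)/2 = 4.925×10^5 km.
Circular speed at r₁: v₁ = √(μ/r₁) = √(1.26693×10^8/1.120×10^5) = 33.63 km/s.
On the transfer ellipse at r₁, v² = μ(2/r − 1/a) gives v_p = √[μ(2/r₁ − 1/a_t)] = 44.78 km/s.
First burn Δv₁ = |v_p − v₁| = 11.15 km/s.
Circular speed at r₂: v₂ = √(μ/r₂) = 12.047 km/s.
Transfer-orbit speed at r₂: v_a = √[μ(2/r₂ − 1/a_t)] = 5.7448 km/s.
Second burn Δv₂ = |v₂ − v_a| = 6.302 km/s.
Δv = Δv₁ + Δv₂ = 11.15 + 6.302 = 17.45 km/s.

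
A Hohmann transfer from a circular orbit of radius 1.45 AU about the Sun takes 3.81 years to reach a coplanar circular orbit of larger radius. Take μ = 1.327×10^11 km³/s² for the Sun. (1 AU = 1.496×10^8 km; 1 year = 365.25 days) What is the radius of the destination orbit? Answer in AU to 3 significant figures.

r₂ = 6.29 AU

In km: r₁ = 1.45 × 1.496×10^8 = 2.1692×10^8 km.
Transfer time t = 3.81 years × 365.25 × 86400 s = 1.20234456×10^8 s, and t = π√(a_t³/μ).
So a_t = (μ t²/π²)^(1/3) = (1.327×10^11 × (1.20234456×10^8)² / π²)^(1/3) = 5.7926×10^8 km.
Since a_t = (r₁ + r₂)/2, r₂ = 2a_t − r₁ = 2×5.7926×10^8 − 2.1692×10^8 = 9.416×10^8 km.
In AU: r₂ = 9.416×10^8 / 1.496×10^8 = 6.29 AU.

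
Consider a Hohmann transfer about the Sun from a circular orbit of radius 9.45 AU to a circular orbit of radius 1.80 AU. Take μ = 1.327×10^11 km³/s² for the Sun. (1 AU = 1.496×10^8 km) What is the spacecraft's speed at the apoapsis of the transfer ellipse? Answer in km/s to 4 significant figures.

v = 5.481 km/s

In km: r₁ = 9.45 × 1.496×10^8 = 1.41372×10^9 km; r₂ = 1.80 × 1.496×10^8 = 2.6928×10^8 km.
Transfer-ellipse semi-major axis a_t = (r₁ + r₂)/2 = (1.41372×10^9 + 2.6928×10^8)/2 = 8.415×10^8 km.
The apoapsis of the transfer ellipse is at r = 1.41372×10^9 km.
Vis-viva: v = √[μ(2/r − 1/a_t)] = √[1.327×10^11 × (2/1.41372×10^9 − 1/8.415×10^8)] = 5.481 km/s.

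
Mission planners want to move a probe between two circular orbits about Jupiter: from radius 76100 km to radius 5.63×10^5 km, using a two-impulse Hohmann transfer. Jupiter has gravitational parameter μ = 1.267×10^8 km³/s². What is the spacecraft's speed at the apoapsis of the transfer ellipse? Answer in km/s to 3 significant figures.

The Hohmann ellipse has a_t = (r₁ + r₂)/2 = 3.1955×10^5 km.
The apoapsis of the transfer ellipse is at r = 5.630×10^5 km.
From the vis-viva equation, v = √[μ(2/r − 1/a_t)] = 7.321 km/s.

v = 7.32 km/s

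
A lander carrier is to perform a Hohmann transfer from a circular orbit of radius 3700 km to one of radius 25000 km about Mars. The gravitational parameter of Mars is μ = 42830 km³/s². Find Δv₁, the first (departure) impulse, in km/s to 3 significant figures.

The Hohmann ellipse has a_t = (r₁ + r₂)/2 = 14350 km.
Circular speed at r = 3700 km: v_c = √(μ/r) = 3.4023 km/s.
Transfer-orbit speed at the same r (vis-viva, a = a_t): v_t = √[μ(2/r − 1/a_t)] = 4.4907 km/s.
Δv₁ = |v_t − v_c| = |4.4907 − 3.4023| = 1.088 km/s.

Δv₁ = 1.09 km/s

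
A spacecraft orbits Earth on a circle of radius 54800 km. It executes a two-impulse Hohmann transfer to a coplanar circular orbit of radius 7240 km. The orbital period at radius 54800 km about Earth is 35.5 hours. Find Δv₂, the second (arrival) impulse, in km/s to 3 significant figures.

Δv₂ = 2.44 km/s

From Kepler's third law T² = 4π²r³/μ at r = 54800 km, T = 35.5 hours = 35.5 × 3600 s = 1.278×10^5 s: μ = 4π²r³/T² = 3.97777×10^5 km³/s².
The Hohmann ellipse has a_t = (r₁ + r₂)/2 = 31020 km.
On the circular orbit at r = 7240 km, v_c = √(μ/r) = 7.412 km/s.
Vis-viva on the transfer ellipse at r = 7240 km gives v_t = √[μ(2/r − 1/a_t)] = 9.852 km/s.
Δv₂ = |v_t − v_c| = |9.852 − 7.412| = 2.440 km/s.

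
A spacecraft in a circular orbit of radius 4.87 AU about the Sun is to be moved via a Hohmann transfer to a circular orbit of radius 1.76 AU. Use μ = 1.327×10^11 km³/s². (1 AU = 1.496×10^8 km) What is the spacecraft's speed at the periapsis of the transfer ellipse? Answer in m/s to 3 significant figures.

In km: r₁ = 4.87 × 1.496×10^8 = 7.28552×10^8 km; r₂ = 1.76 × 1.496×10^8 = 2.63296×10^8 km.
Transfer-ellipse semi-major axis a_t = (r₁ + r₂)/2 = (7.28552×10^8 + 2.63296×10^8)/2 = 4.95924×10^8 km.
At periapsis, r = 2.63296×10^8 km.
Vis-viva: v = √[μ(2/r − 1/a_t)] = √[1.327×10^11 × (2/2.63296×10^8 − 1/4.95924×10^8)] = 27.21 km/s.

v = 27200 m/s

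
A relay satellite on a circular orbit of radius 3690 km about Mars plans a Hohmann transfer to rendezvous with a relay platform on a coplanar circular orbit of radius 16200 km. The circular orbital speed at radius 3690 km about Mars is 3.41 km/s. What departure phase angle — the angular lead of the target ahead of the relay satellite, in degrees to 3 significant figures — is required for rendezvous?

From the circular-orbit relation v² = μ/r at r = 3690 km: μ = v²r = (3.41)² × 3690 = 42907.7 km³/s².
Semi-major axis of the transfer orbit: a_t = (3690 + 16200)/2 = 9945 km.
The half-period of the transfer ellipse is t = π√(a_t³/μ) = 15041.4 s.
The target's mean motion on its circular orbit is ω₂ = √(μ/r₂³) = 1.00460×10^-4 rad/s.
Angle swept by the target during transfer: ω₂·t = 1.5111 rad = 86.58°.
The relay satellite traverses 180° on the transfer ellipse, so the target must lead by 180° − 86.58° = 93.4°.

φ = 93.4°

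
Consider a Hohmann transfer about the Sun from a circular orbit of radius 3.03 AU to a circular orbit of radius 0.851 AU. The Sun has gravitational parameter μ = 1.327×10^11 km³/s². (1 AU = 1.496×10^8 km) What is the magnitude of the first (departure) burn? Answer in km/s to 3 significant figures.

In km: r₁ = 3.03 × 1.496×10^8 = 4.53288×10^8 km; r₂ = 0.851 × 1.496×10^8 = 1.273096×10^8 km.
The Hohmann ellipse has a_t = (r₁ + r₂)/2 = 2.902988×10^8 km.
Circular speed at r = 4.53288×10^8 km: v_c = √(μ/r) = 17.110 km/s.
Transfer-orbit speed at the same r (vis-viva, a = a_t): v_t = √[μ(2/r − 1/a_t)] = 11.331 km/s.
Δv₁ = |v_t − v_c| = |11.331 − 17.110| = 5.779 km/s.

Δv₁ = 5.78 km/s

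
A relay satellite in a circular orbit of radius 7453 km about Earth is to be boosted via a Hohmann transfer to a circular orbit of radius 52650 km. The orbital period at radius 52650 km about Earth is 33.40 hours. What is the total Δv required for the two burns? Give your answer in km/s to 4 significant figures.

From Kepler's third law T² = 4π²r³/μ at r = 52650 km, T = 33.40 hours = 33.40 × 3600 s = 1.2024×10^5 s: μ = 4π²r³/T² = 3.98526×10^5 km³/s².
Semi-major axis of the transfer orbit: a_t = (7453 + 52650)/2 = 30051.5 km.
Circular speed at r₁: v₁ = √(μ/r₁) = √(3.98526×10^5/7453) = 7.312 km/s.
On the transfer ellipse at r₁, vis-viva equation gives v_p = √[μ(2/r₁ − 1/a_t)] = 9.679 km/s.
First burn Δv₁ = |v_p − v₁| = 2.367 km/s.
At r₂, v₂ = √(μ/r₂) = 2.751 km/s.
Transfer-orbit speed at r₂: v_a = √[μ(2/r₂ − 1/a_t)] = 1.370 km/s.
Second burn Δv₂ = |v₂ − v_a| = 1.381 km/s.
Total Δv = Δv₁ + Δv₂ = 3.748 km/s.

Δv = 3.748 km/s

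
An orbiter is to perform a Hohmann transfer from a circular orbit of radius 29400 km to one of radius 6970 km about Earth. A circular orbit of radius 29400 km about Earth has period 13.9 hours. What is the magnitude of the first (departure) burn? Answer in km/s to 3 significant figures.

From Kepler's third law T² = 4π²r³/μ at r = 29400 km, T = 13.9 hours = 13.9 × 3600 s = 50040 s: μ = 4π²r³/T² = 4.00652×10^5 km³/s².
Transfer-ellipse semi-major axis a_t = (r₁ + r₂)/2 = (29400 + 6970)/2 = 18185 km.
On the circular orbit at r = 29400 km, v_c = √(μ/r) = 3.6916 km/s.
Vis-viva on the transfer ellipse at r = 29400 km gives v_t = √[μ(2/r − 1/a_t)] = 2.2854 km/s.
Δv₁ = |v_t − v_c| = |2.2854 − 3.6916| = 1.406 km/s.

Δv₁ = 1.41 km/s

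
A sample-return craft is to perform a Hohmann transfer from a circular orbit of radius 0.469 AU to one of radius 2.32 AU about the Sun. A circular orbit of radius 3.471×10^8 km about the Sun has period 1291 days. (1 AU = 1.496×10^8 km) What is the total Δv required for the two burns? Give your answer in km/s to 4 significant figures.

Δv = 20.82 km/s

From Kepler's third law T² = 4π²r³/μ at r = 3.471×10^8 km, T = 1291 days = 1291 × 86400 s = 1.115424×10^8 s: μ = 4π²r³/T² = 1.32692×10^11 km³/s².
In km: r₁ = 0.469 × 1.496×10^8 = 7.01624×10^7 km; r₂ = 2.32 × 1.496×10^8 = 3.47072×10^8 km.
The Hohmann ellipse has a_t = (r₁ + r₂)/2 = 2.086172×10^8 km.
Circular speed at r₁: v₁ = √(μ/r₁) = √(1.32692×10^11/7.01624×10^7) = 43.488 km/s.
Transfer-orbit speed at r₁ (vis-viva): v_p = √[μ(2/r₁ − 1/a_t)] = 56.092 km/s.
First burn Δv₁ = |v_p − v₁| = 12.604 km/s.
At r₂, v₂ = √(μ/r₂) = 19.55294 km/s.
Transfer-orbit speed at r₂: v_a = √[μ(2/r₂ − 1/a_t)] = 11.33938 km/s.
Second burn Δv₂ = |v₂ − v_a| = 8.2136 km/s.
Δv = Δv₁ + Δv₂ = 12.604 + 8.2136 = 20.82 km/s.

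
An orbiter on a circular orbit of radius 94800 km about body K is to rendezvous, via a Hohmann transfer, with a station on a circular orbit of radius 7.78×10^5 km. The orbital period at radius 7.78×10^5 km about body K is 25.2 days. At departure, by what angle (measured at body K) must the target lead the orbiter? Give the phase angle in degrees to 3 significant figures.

φ = 104°

From Kepler's third law T² = 4π²r³/μ at r = 7.78×10^5 km, T = 25.2 days = 25.2 × 86400 s = 2.17728×10^6 s: μ = 4π²r³/T² = 3.92166×10^6 km³/s².
Transfer-ellipse semi-major axis a_t = (r₁ + r₂)/2 = (94800 + 7.780×10^5)/2 = 4.364×10^5 km.
Transfer time t = π√(a_t³/μ) = 4.573×10^5 s.
The target's mean motion on its circular orbit is ω₂ = √(μ/r₂³) = 2.886×10^-6 rad/s.
Angle swept by the target during transfer: ω₂·t = 1.3198 rad = 75.62°.
The orbiter traverses 180° on the transfer ellipse, so the target must lead by 180° − 75.62° = 104°.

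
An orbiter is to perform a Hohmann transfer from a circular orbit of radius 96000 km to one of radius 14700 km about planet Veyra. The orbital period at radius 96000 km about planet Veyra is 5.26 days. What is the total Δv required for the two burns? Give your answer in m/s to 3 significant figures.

From Kepler's third law T² = 4π²r³/μ at r = 96000 km, T = 5.26 days = 5.26 × 86400 s = 4.54464×10^5 s: μ = 4π²r³/T² = 1.69112×10^5 km³/s².
Semi-major axis of the transfer orbit: a_t = (96000 + 14700)/2 = 55350 km.
Circular speed at r₁: v₁ = √(μ/r₁) = √(1.69112×10^5/96000) = 1.32725 km/s.
Transfer-orbit speed at r₁ (vis-viva): v_a = √[μ(2/r₁ − 1/a_t)] = 0.683993 km/s.
First burn Δv₁ = |v_a − v₁| = 0.6433 km/s.
Circular speed at r₂: v₂ = √(μ/r₂) = 3.392 km/s.
Transfer-orbit speed at r₂: v_p = √[μ(2/r₂ − 1/a_t)] = 4.467 km/s.
Second burn Δv₂ = |v₂ − v_p| = 1.075 km/s.
Total Δv = Δv₁ + Δv₂ = 1.718 km/s.

Δv = 1720 m/s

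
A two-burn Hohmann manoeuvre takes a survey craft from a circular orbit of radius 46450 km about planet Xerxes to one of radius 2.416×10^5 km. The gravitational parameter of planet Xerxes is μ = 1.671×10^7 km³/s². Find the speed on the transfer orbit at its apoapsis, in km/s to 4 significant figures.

The Hohmann ellipse has a_t = (r₁ + r₂)/2 = 1.44025×10^5 km.
At apoapsis, r = 2.416×10^5 km.
Applying v² = μ(2/r − 1/a_t): v = 4.723 km/s.

v = 4.723 km/s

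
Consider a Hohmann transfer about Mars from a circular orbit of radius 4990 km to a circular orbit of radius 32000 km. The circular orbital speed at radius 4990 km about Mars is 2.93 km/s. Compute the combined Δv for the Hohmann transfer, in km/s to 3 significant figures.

Δv = 1.48 km/s

From the circular-orbit relation v² = μ/r at r = 4990 km: μ = v²r = (2.93)² × 4990 = 42838.7 km³/s².
Semi-major axis of the transfer orbit: a_t = (4990 + 32000)/2 = 18495 km.
At r₁ the circular-orbit speed is v₁ = √(μ/r₁) = 2.930 km/s.
On the transfer ellipse at r₁, vis-viva gives v_p = √[μ(2/r₁ − 1/a_t)] = 3.854 km/s.
First burn Δv₁ = |v_p − v₁| = 0.9240 km/s.
Circular speed at r₂: v₂ = √(μ/r₂) = 1.157 km/s.
Transfer-orbit speed at r₂: v_a = √[μ(2/r₂ − 1/a_t)] = 0.6010 km/s.
Second burn Δv₂ = |v₂ − v_a| = 0.5560 km/s.
Total Δv = Δv₁ + Δv₂ = 1.480 km/s.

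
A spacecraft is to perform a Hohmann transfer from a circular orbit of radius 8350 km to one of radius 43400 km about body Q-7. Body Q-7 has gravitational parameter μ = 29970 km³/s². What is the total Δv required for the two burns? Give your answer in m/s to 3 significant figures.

Semi-major axis of the transfer orbit: a_t = (8350 + 43400)/2 = 25875 km.
At r₁ the circular-orbit speed is v₁ = √(μ/r₁) = 1.8945 km/s.
Transfer-orbit speed at r₁ (vis-viva equation): v_p = √[μ(2/r₁ − 1/a_t)] = 2.4536 km/s.
First burn Δv₁ = |v_p − v₁| = 0.5591 km/s.
Circular speed at r₂: v₂ = √(μ/r₂) = 0.8310 km/s.
Transfer-orbit speed at r₂: v_a = √[μ(2/r₂ − 1/a_t)] = 0.4721 km/s.
Second burn Δv₂ = |v₂ − v_a| = 0.3589 km/s.
Δv = Δv₁ + Δv₂ = 0.5591 + 0.3589 = 0.9180 km/s.

Δv = 918 m/s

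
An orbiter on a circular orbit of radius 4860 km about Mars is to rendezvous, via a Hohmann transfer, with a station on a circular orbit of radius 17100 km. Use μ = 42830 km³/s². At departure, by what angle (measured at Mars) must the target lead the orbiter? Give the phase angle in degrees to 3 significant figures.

φ = 87.4°

Transfer-ellipse semi-major axis a_t = (r₁ + r₂)/2 = (4860 + 17100)/2 = 10980 km.
Transfer time t = π√(a_t³/μ) = 17465.43 s.
The target's mean motion on its circular orbit is ω₂ = √(μ/r₂³) = 9.255073×10^-5 rad/s.
Angle swept by the target during transfer: ω₂·t = 1.61644 rad = 92.62°.
Arrival is 180° from departure on the ellipse, so φ = 180° − 92.62° = 87.4°.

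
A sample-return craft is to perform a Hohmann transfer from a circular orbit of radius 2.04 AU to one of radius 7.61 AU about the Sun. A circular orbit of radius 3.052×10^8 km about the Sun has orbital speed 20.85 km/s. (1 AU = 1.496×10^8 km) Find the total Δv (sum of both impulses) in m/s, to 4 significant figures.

Δv = 9111 m/s

From the circular-orbit relation v² = μ/r at r = 3.052×10^8 km: μ = v²r = (20.85)² × 3.052×10^8 = 1.32677×10^11 km³/s².
In km: r₁ = 2.04 × 1.496×10^8 = 3.05184×10^8 km; r₂ = 7.61 × 1.496×10^8 = 1.138456×10^9 km.
Transfer-ellipse semi-major axis a_t = (r₁ + r₂)/2 = (3.05184×10^8 + 1.138456×10^9)/2 = 7.2182×10^8 km.
Circular speed at r₁: v₁ = √(μ/r₁) = √(1.32677×10^11/3.05184×10^8) = 20.851 km/s.
On the transfer ellipse at r₁, vis-viva gives v_p = √[μ(2/r₁ − 1/a_t)] = 26.186 km/s.
First burn Δv₁ = |v_p − v₁| = 5.335 km/s.
Circular speed at r₂: v₂ = √(μ/r₂) = 10.7954 km/s.
Transfer-orbit speed at r₂: v_a = √[μ(2/r₂ − 1/a_t)] = 7.01951 km/s.
Second burn Δv₂ = |v₂ − v_a| = 3.776 km/s.
Total Δv = Δv₁ + Δv₂ = 9.111 km/s.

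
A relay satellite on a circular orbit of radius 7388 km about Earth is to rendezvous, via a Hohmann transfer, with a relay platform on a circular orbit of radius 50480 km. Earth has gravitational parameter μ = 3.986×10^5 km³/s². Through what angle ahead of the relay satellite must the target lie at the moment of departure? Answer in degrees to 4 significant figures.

φ = 101.9°

Semi-major axis of the transfer orbit: a_t = (7388 + 50480)/2 = 28934 km.
The half-period of the transfer ellipse is t = π√(a_t³/μ) = 24490 s.
Target angular speed ω₂ = √(μ/r₂³) = 5.5666×10^-5 rad/s.
Angle swept by the target during transfer: ω₂·t = 1.3633 rad = 78.11°.
Arrival is 180° from departure on the ellipse, so φ = 180° − 78.11° = 101.9°.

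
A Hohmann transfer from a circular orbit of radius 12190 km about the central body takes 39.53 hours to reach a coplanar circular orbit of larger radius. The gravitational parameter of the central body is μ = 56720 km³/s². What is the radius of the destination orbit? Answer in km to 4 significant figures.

r₂ = 85460 km

Transfer time t = 39.53 hours = 1.42308×10^5 s, and t = π√(a_t³/μ).
So a_t = (μ t²/π²)^(1/3) = (56720 × (1.42308×10^5)² / π²)^(1/3) = 48824 km.
Since a_t = (r₁ + r₂)/2, r₂ = 2a_t − r₁ = 2×48824 − 12190 = 85458 km.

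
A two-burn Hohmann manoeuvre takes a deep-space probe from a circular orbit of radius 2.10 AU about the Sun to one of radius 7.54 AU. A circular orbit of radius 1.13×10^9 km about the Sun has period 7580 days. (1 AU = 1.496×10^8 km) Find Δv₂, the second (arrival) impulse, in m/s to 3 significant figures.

Δv₂ = 3690 m/s

From Kepler's third law T² = 4π²r³/μ at r = 1.13×10^9 km, T = 7580 days = 7580 × 86400 s = 6.54912×10^8 s: μ = 4π²r³/T² = 1.32810×10^11 km³/s².
In km: r₁ = 2.10 × 1.496×10^8 = 3.1416×10^8 km; r₂ = 7.54 × 1.496×10^8 = 1.127984×10^9 km.
Transfer-ellipse semi-major axis a_t = (r₁ + r₂)/2 = (3.1416×10^8 + 1.127984×10^9)/2 = 7.21072×10^8 km.
On the circular orbit at r = 1.127984×10^9 km, v_c = √(μ/r) = 10.851 km/s.
Vis-viva on the transfer ellipse at r = 1.127984×10^9 km gives v_t = √[μ(2/r − 1/a_t)] = 7.1622 km/s.
Δv₂ = |v_t − v_c| = |7.1622 − 10.851| = 3.689 km/s.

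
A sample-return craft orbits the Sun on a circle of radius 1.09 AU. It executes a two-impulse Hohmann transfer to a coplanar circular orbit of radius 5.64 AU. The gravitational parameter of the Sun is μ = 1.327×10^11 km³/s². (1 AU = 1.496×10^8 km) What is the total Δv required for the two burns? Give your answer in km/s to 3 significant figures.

In km: r₁ = 1.09 × 1.496×10^8 = 1.63064×10^8 km; r₂ = 5.64 × 1.496×10^8 = 8.43744×10^8 km.
The Hohmann ellipse has a_t = (r₁ + r₂)/2 = 5.03404×10^8 km.
Circular speed at r₁: v₁ = √(μ/r₁) = √(1.327×10^11/1.63064×10^8) = 28.527 km/s.
Transfer-orbit speed at r₁ (v² = μ(2/r − 1/a)): v_p = √[μ(2/r₁ − 1/a_t)] = 36.932 km/s.
First burn Δv₁ = |v_p − v₁| = 8.405 km/s.
Circular speed at r₂: v₂ = √(μ/r₂) = 12.541 km/s.
Transfer-orbit speed at r₂: v_a = √[μ(2/r₂ − 1/a_t)] = 7.1376 km/s.
Second burn Δv₂ = |v₂ − v_a| = 5.403 km/s.
Δv = Δv₁ + Δv₂ = 8.405 + 5.403 = 13.81 km/s.

Δv = 13.8 km/s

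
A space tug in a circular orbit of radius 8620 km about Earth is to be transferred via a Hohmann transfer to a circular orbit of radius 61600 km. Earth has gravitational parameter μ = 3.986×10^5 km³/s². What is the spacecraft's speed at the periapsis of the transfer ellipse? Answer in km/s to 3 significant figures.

v = 9.01 km/s

Transfer-ellipse semi-major axis a_t = (r₁ + r₂)/2 = (8620 + 61600)/2 = 35110 km.
The periapsis of the transfer ellipse is at r = 8620 km.
From the vis-viva equation, v = √[μ(2/r − 1/a_t)] = 9.007 km/s.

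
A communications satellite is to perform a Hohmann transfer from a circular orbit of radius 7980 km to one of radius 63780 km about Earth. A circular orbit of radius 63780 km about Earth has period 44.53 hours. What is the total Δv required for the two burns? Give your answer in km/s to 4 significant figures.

Δv = 3.676 km/s

From Kepler's third law T² = 4π²r³/μ at r = 63780 km, T = 44.53 hours = 44.53 × 3600 s = 1.60308×10^5 s: μ = 4π²r³/T² = 3.98568×10^5 km³/s².
Semi-major axis of the transfer orbit: a_t = (7980 + 63780)/2 = 35880 km.
Circular speed at r₁: v₁ = √(μ/r₁) = √(3.98568×10^5/7980) = 7.067 km/s.
Transfer-orbit speed at r₁ (v² = μ(2/r − 1/a)): v_p = √[μ(2/r₁ − 1/a_t)] = 9.422 km/s.
First burn Δv₁ = |v_p − v₁| = 2.355 km/s.
At r₂, v₂ = √(μ/r₂) = 2.500 km/s.
Transfer-orbit speed at r₂: v_a = √[μ(2/r₂ − 1/a_t)] = 1.179 km/s.
Second burn Δv₂ = |v₂ − v_a| = 1.321 km/s.
Total Δv = Δv₁ + Δv₂ = 3.676 km/s.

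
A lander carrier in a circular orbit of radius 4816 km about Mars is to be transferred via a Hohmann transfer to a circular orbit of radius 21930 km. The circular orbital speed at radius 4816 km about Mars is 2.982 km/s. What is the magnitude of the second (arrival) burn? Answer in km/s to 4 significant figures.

From the circular-orbit relation v² = μ/r at r = 4816 km: μ = v²r = (2.982)² × 4816 = 42825.4 km³/s².
Semi-major axis of the transfer orbit: a_t = (4816 + 21930)/2 = 13373 km.
Circular speed at r = 21930 km: v_c = √(μ/r) = 1.3974 km/s.
Transfer-orbit speed at the same r (vis-viva, a = a_t): v_t = √[μ(2/r − 1/a_t)] = 0.83861 km/s.
Δv₂ = |v_t − v_c| = |0.83861 − 1.3974| = 0.5588 km/s.

Δv₂ = 0.5588 km/s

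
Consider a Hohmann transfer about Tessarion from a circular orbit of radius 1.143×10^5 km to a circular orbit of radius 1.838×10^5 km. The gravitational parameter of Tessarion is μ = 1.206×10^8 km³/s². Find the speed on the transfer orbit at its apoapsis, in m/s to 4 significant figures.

Semi-major axis of the transfer orbit: a_t = (1.143×10^5 + 1.838×10^5)/2 = 1.4905×10^5 km.
The apoapsis of the transfer ellipse is at r = 1.838×10^5 km.
From the vis-viva equation, v = √[μ(2/r − 1/a_t)] = 22.43 km/s.

v = 22430 m/s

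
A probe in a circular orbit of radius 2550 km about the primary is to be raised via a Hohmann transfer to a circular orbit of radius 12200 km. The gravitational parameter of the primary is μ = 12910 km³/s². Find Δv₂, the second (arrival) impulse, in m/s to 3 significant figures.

Δv₂ = 424 m/s

Semi-major axis of the transfer orbit: a_t = (2550 + 12200)/2 = 7375 km.
Circular speed at r = 12200 km: v_c = √(μ/r) = 1.0287 km/s.
Transfer-orbit speed at the same r (vis-viva, a = a_t): v_t = √[μ(2/r − 1/a_t)] = 0.60488 km/s.
Δv₂ = |v_t − v_c| = |0.60488 − 1.0287| = 0.4238 km/s.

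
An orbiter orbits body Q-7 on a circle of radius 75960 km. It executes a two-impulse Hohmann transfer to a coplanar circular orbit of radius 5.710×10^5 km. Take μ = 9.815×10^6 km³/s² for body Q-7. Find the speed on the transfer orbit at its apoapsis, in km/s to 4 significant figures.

Transfer-ellipse semi-major axis a_t = (r₁ + r₂)/2 = (75960 + 5.710×10^5)/2 = 3.2348×10^5 km.
The apoapsis of the transfer ellipse is at r = 5.710×10^5 km.
Applying v² = μ(2/r − 1/a_t): v = 2.009 km/s.

v = 2.009 km/s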